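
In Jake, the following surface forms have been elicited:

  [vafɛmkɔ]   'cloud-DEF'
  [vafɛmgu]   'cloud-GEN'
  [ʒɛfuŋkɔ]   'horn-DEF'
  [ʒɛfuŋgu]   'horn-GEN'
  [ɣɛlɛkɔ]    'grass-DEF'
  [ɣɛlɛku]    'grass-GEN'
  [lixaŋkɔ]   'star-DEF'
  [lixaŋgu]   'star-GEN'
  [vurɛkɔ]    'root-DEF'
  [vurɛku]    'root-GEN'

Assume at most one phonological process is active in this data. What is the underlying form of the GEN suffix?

The GEN suffix surfaces as [-gu] and [-ku], depending on the final segment of the stem.
By contrast the DEF suffix keeps its initial [k] throughout — that segment must be underlying.
The GEN suffix is therefore /-gu/ underlyingly, with post-vocalic devoicing: voiced stops become voiceless after a vowel.

/-gu/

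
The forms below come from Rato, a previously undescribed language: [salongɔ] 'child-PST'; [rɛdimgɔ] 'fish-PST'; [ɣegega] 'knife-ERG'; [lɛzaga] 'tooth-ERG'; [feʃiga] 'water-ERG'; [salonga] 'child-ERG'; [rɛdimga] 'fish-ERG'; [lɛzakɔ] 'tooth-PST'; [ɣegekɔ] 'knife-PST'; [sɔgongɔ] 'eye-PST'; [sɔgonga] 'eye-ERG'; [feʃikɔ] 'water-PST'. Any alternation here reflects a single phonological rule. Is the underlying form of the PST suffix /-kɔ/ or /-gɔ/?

/-kɔ/

The PST suffix surfaces as [-gɔ] and [-kɔ], depending on the final segment of the stem.
The ERG suffix, which begins with [g], is invariant after every stem; so [g] is not altered by any rule here.
The PST suffix is therefore /-kɔ/ underlyingly, with post-nasal voicing: voiceless stops become voiced after a nasal.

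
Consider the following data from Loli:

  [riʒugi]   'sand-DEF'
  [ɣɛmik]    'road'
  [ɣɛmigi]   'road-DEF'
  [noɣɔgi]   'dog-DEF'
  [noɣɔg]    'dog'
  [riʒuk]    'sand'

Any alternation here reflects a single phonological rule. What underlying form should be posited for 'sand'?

/riʒuk/

The root 'sand' surfaces as [riʒugi] and [riʒuk], with a stem-final [g] ~ [k] alternation.
But 'dog' keeps [g] in both environments ([noɣɔgi], [noɣɔg]), so there is no rule changing /g/ to [k] in isolation.
So /k/ is underlying, and a rule of intervocalic voicing — voiceless stops become voiced between vowels — gives [g].
The underlying form of 'sand' is therefore /riʒuk/.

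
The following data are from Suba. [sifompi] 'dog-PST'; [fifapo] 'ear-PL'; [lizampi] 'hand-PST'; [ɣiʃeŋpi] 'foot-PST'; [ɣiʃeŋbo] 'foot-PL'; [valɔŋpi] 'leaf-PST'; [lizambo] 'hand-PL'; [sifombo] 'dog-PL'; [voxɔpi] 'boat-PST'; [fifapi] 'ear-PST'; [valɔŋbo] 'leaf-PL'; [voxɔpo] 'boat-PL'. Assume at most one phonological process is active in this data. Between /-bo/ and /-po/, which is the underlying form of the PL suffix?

/-bo/

The PL suffix surfaces as [-bo] and [-po], depending on the final segment of the stem.
The PST suffix, which begins with [p], is invariant after every stem; so [p] is not altered by any rule here.
So the underlying form is /-bo/, and voiced stops become voiceless after a vowel.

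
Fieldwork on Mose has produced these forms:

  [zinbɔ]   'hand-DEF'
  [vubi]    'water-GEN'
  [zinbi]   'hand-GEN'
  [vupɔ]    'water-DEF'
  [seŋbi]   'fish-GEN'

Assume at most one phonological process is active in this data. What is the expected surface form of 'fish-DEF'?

[seŋbɔ]

The DEF suffix surfaces as [-bɔ] and [-pɔ], depending on the final segment of the stem.
The GEN suffix, which begins with [b], is invariant after every stem; so [b] is not altered by any rule here.
So the underlying form is /-pɔ/, and voiceless stops become voiced after a nasal.
After 'fish', which ends in a nasal, the suffix surfaces as [-bɔ], giving [seŋbɔ].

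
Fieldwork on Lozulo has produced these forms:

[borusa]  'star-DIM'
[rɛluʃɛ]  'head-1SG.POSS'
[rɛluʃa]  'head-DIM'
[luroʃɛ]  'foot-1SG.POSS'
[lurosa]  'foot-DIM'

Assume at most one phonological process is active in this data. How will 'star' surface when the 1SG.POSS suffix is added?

In [luroʃɛ] and [lurosa] the final segment of 'foot' alternates: [ʃ] ~ [s].
If /ʃ/ were underlying and a rule turned it into [s] before the DIM suffix, 'head' would also alternate; but it has [ʃ] in both [rɛluʃɛ] and [rɛluʃa].
Therefore /s/ is basic and [ʃ] is derived by palatalization before a front vowel (/s/ becomes palato-alveolar [ʃ] before a front vowel).
From [borusa] the stem 'star' is /borus/; before a front vowel this yields [boruʃɛ].

[boruʃɛ]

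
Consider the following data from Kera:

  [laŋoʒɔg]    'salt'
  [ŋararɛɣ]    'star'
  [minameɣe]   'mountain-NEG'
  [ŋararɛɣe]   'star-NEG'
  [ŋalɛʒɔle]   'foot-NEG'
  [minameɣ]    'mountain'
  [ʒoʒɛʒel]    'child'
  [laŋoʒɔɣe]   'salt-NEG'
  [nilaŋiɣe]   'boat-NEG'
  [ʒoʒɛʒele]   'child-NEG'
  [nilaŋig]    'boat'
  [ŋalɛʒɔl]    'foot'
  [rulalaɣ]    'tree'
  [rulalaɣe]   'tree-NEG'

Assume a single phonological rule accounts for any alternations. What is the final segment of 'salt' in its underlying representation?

/g/

The stem for 'salt' ends in [ɣ] in [laŋoʒɔɣe] but [g] in [laŋoʒɔg].
If /ɣ/ were underlying and a rule turned it into [g] in isolation, 'star' would also alternate; but it has [ɣ] in both [ŋararɛɣe] and [ŋararɛɣ].
Therefore /g/ is basic and [ɣ] is derived by intervocalic spirantization (voiced stops become fricatives between vowels).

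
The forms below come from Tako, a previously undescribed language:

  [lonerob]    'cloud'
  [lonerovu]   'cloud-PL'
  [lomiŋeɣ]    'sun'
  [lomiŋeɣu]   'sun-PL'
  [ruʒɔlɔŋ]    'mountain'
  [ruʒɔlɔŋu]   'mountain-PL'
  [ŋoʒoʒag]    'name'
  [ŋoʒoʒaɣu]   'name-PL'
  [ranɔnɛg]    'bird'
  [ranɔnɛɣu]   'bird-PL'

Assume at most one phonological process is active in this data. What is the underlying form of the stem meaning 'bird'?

/ranɔnɛg/

'bird' shows [g] ~ [ɣ] at the end of the stem ([ranɔnɛg] vs [ranɔnɛɣu]).
But 'sun' keeps [ɣ] in both environments ([lomiŋeɣ], [lomiŋeɣu]), so there is no rule changing /ɣ/ to [g] in isolation.
The underlying segment must be /g/; voiced stops become fricatives between vowels, yielding [ɣ] there.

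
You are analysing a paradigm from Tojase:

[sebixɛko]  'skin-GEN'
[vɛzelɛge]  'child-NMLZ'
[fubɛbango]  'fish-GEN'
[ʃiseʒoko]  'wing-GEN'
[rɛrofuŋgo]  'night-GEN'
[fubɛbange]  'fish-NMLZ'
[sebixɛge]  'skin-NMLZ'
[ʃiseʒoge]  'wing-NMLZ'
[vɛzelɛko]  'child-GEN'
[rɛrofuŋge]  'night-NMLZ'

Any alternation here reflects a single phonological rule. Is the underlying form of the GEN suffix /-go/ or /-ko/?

The GEN morpheme has two allomorphs, [-go] and [-ko].
By contrast the NMLZ suffix keeps its initial [g] throughout — that segment must be underlying.
So the underlying form is /-ko/, and voiceless stops become voiced after a nasal.

/-ko/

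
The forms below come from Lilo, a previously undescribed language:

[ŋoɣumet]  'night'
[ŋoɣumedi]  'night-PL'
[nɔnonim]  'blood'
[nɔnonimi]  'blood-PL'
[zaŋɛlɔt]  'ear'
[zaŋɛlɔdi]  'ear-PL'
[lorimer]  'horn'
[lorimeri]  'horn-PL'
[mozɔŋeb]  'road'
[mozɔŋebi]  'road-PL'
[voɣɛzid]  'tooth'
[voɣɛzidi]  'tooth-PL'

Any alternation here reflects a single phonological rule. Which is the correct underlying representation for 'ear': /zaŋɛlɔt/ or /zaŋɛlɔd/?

'ear' shows [t] ~ [d] at the end of the stem ([zaŋɛlɔt] vs [zaŋɛlɔdi]).
The stem 'tooth' ([voɣɛzid], [voɣɛzidi]) shows [d] unchanged in both environments, so [d] cannot be basic with [t] derived in isolation.
Therefore /t/ is basic and [d] is derived by intervocalic voicing (voiceless stops become voiced between vowels).

/zaŋɛlɔt/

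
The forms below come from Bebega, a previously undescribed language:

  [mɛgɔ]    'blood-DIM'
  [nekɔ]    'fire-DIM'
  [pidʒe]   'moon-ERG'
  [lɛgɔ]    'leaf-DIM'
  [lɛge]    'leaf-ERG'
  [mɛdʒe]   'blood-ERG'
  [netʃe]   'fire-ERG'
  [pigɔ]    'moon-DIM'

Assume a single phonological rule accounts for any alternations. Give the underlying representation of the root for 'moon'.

/pidʒ/

The root 'moon' surfaces as [pigɔ] and [pidʒe], with a stem-final [g] ~ [dʒ] alternation.
Compare 'leaf', with invariant [g] in [lɛgɔ] and [lɛge]: an analysis with underlying /g/ and a rule producing [dʒ] before the ERG suffix would wrongly predict alternation here too.
Therefore /dʒ/ is basic and [g] is derived by depalatalization (palato-alveolar /tʃ/ and /dʒ/ become [k] and [g] when no front vowel follows).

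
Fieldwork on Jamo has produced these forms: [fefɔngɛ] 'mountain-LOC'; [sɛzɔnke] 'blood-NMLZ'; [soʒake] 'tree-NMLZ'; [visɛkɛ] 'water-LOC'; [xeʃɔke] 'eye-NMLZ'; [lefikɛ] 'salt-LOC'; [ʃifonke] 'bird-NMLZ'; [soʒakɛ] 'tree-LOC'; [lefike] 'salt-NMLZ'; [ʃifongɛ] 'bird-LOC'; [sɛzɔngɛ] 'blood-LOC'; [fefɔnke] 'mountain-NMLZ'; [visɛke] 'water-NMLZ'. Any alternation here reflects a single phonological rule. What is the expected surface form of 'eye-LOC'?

The LOC morpheme has two allomorphs, [-gɛ] and [-kɛ].
The NMLZ suffix, which begins with [k], is invariant after every stem; so [k] is not altered by any rule here.
The LOC suffix is therefore /-gɛ/ underlyingly, with post-vocalic devoicing: voiced stops become voiceless after a vowel.
After 'eye', which ends in a vowel, the suffix surfaces as [-kɛ], giving [xeʃɔkɛ].

[xeʃɔkɛ]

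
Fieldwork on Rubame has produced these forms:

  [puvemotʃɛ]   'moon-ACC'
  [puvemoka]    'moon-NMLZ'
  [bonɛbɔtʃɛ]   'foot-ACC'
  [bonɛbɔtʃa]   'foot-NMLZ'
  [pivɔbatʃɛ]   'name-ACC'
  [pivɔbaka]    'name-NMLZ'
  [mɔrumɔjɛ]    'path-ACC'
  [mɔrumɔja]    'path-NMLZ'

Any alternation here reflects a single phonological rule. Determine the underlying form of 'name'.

'name' shows [tʃ] ~ [k] at the end of the stem ([pivɔbatʃɛ] vs [pivɔbaka]).
The stem 'foot' ([bonɛbɔtʃɛ], [bonɛbɔtʃa]) shows [tʃ] unchanged in both environments, so [tʃ] cannot be basic with [k] derived before the NMLZ suffix.
The alternation reflects palatalization before a front vowel: /k/ becomes palato-alveolar [tʃ] before a front vowel. /k/ is underlying.
Hence 'name' is /pivɔbak/ underlyingly.

/pivɔbak/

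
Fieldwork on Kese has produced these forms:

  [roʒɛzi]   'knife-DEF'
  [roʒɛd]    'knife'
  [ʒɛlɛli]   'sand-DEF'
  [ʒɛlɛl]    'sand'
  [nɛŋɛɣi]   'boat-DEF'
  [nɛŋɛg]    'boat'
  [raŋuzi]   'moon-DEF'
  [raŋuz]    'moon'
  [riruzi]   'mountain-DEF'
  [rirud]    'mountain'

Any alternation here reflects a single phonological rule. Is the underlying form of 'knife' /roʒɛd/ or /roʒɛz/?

In [roʒɛzi] and [roʒɛd] the final segment of 'knife' alternates: [z] ~ [d].
The stem 'moon' ([raŋuzi], [raŋuz]) shows [z] unchanged in both environments, so [z] cannot be basic with [d] derived in isolation.
So /d/ is underlying, and a rule of intervocalic spirantization — voiced stops become fricatives between vowels — gives [z].

/roʒɛd/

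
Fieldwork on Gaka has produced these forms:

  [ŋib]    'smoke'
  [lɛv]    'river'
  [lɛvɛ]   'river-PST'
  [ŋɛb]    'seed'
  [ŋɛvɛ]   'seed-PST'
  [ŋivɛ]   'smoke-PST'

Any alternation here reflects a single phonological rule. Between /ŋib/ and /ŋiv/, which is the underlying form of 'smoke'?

/ŋib/

The stem for 'smoke' ends in [v] in [ŋivɛ] but [b] in [ŋib].
Compare 'river', with invariant [v] in [lɛvɛ] and [lɛv]: an analysis with underlying /v/ and a rule producing [b] in isolation would wrongly predict alternation here too.
The underlying segment must be /b/; voiced stops become fricatives between vowels, yielding [v] there.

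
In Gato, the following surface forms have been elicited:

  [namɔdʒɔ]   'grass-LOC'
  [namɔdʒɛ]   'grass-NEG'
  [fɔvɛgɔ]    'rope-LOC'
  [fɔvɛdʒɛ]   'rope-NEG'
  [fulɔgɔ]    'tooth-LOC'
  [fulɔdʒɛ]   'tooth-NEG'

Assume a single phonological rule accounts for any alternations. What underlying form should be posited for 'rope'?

The root 'rope' surfaces as [fɔvɛgɔ] and [fɔvɛdʒɛ], with a stem-final [g] ~ [dʒ] alternation.
The stem 'grass' ([namɔdʒɔ], [namɔdʒɛ]) shows [dʒ] unchanged in both environments, so [dʒ] cannot be basic with [g] derived before the LOC suffix.
So /g/ is underlying, and a rule of palatalization before a front vowel — /g/ becomes palato-alveolar [dʒ] before a front vowel — gives [dʒ].

/fɔvɛg/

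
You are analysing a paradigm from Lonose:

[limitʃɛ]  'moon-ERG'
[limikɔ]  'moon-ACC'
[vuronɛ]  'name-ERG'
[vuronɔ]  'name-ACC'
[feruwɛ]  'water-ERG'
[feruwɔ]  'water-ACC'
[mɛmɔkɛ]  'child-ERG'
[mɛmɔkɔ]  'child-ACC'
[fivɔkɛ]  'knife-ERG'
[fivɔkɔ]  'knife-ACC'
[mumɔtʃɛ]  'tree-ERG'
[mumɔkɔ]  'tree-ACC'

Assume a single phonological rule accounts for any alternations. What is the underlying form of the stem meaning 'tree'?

'tree' shows [tʃ] ~ [k] at the end of the stem ([mumɔtʃɛ] vs [mumɔkɔ]).
But 'child' keeps [k] in both environments ([mɛmɔkɛ], [mɛmɔkɔ]), so there is no rule changing /k/ to [tʃ] before the ERG suffix.
The alternation reflects depalatalization: palato-alveolar /tʃ/ becomes [k] when no front vowel follows. /tʃ/ is underlying.
The underlying form of 'tree' is therefore /mumɔtʃ/.

/mumɔtʃ/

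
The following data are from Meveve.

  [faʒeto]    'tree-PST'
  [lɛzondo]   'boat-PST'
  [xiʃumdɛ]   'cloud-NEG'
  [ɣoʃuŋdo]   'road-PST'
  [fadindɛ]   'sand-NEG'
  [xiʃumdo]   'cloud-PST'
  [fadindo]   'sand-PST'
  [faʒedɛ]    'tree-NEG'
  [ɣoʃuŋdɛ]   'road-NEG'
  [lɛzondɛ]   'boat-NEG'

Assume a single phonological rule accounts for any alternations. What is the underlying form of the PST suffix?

The PST morpheme has two allomorphs, [-do] and [-to].
By contrast the NEG suffix keeps its initial [d] throughout — that segment must be underlying.
So the underlying form is /-to/, and voiceless stops become voiced after a nasal.

/-to/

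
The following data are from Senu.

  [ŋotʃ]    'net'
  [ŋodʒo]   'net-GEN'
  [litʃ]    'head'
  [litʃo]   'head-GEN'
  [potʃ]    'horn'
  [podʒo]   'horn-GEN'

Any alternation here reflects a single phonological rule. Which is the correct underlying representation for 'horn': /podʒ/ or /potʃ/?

/podʒ/

The root 'horn' surfaces as [potʃ] and [podʒo], with a stem-final [tʃ] ~ [dʒ] alternation.
But 'head' keeps [tʃ] in both environments ([litʃ], [litʃo]), so there is no rule changing /tʃ/ to [dʒ] before the GEN suffix.
The alternation reflects word-final obstruent devoicing: voiced obstruents become voiceless word-finally. /dʒ/ is underlying.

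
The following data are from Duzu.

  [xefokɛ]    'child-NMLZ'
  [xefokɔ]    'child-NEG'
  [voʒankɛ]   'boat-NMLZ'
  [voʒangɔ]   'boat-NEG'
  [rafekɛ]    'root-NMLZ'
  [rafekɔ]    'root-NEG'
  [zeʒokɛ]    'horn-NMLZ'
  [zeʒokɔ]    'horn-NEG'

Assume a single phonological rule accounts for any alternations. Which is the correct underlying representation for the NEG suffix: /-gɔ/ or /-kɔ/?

/-gɔ/

The NEG morpheme has two allomorphs, [-gɔ] and [-kɔ].
By contrast the NMLZ suffix keeps its initial [k] throughout — that segment must be underlying.
So the underlying form is /-gɔ/, and voiced stops become voiceless after a vowel.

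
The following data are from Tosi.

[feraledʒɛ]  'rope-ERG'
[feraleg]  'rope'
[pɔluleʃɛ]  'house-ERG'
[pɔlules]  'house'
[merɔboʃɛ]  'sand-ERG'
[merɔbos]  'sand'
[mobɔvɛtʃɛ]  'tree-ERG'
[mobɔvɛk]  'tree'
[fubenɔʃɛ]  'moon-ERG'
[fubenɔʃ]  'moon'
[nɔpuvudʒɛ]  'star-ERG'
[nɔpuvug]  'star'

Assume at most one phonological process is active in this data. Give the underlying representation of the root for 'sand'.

In [merɔboʃɛ] and [merɔbos] the final segment of 'sand' alternates: [ʃ] ~ [s].
Compare 'moon', with invariant [ʃ] in [fubenɔʃɛ] and [fubenɔʃ]: an analysis with underlying /ʃ/ and a rule producing [s] in isolation would wrongly predict alternation here too.
So /s/ is underlying, and a rule of palatalization before a front vowel — /k/, /g/ and /s/ become palato-alveolar [tʃ], [dʒ] and [ʃ] before a front vowel — gives [ʃ].

/merɔbos/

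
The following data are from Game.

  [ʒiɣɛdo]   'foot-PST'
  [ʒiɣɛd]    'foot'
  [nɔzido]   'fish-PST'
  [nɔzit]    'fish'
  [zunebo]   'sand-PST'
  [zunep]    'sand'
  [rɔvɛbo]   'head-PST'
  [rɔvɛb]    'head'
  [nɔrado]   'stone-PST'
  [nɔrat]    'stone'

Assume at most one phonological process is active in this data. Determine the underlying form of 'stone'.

/nɔrat/

In [nɔrado] and [nɔrat] the final segment of 'stone' alternates: [d] ~ [t].
Compare 'foot', with invariant [d] in [ʒiɣɛdo] and [ʒiɣɛd]: an analysis with underlying /d/ and a rule producing [t] in isolation would wrongly predict alternation here too.
Therefore /t/ is basic and [d] is derived by intervocalic voicing (voiceless stops become voiced between vowels).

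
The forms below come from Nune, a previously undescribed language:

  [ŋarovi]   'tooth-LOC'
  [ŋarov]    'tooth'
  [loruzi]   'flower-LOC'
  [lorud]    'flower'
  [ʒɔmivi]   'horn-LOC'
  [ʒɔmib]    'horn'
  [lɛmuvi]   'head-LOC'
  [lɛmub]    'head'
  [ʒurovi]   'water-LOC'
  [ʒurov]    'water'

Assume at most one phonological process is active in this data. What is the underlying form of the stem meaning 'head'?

The root 'head' surfaces as [lɛmuvi] and [lɛmub], with a stem-final [v] ~ [b] alternation.
If /v/ were underlying and a rule turned it into [b] in isolation, 'water' would also alternate; but it has [v] in both [ʒurovi] and [ʒurov].
The alternation reflects intervocalic spirantization: voiced stops become fricatives between vowels. /b/ is underlying.
The underlying form of 'head' is therefore /lɛmub/.

/lɛmub/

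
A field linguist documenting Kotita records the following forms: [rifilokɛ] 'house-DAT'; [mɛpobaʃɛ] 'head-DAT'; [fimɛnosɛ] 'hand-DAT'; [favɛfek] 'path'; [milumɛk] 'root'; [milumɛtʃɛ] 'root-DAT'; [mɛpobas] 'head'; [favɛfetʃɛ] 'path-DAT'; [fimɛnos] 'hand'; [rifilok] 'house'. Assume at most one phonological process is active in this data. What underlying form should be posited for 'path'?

/favɛfetʃ/

In [favɛfek] and [favɛfetʃɛ] the final segment of 'path' alternates: [k] ~ [tʃ].
But 'house' keeps [k] in both environments ([rifilok], [rifilokɛ]), so there is no rule changing /k/ to [tʃ] before the DAT suffix.
So /tʃ/ is underlying, and a rule of depalatalization — palato-alveolar /tʃ/ and /ʃ/ become [k] and [s] when no front vowel follows — gives [k].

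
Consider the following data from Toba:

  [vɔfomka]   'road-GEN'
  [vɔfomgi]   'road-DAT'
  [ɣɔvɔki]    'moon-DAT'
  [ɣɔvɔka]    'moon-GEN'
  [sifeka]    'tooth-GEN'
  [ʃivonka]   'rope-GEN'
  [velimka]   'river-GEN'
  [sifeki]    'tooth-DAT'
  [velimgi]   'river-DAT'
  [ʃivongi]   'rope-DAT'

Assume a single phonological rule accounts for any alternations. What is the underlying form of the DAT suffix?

/-gi/

The DAT suffix surfaces as [-gi] and [-ki], depending on the final segment of the stem.
By contrast the GEN suffix keeps its initial [k] throughout — that segment must be underlying.
The DAT suffix is therefore /-gi/ underlyingly, with post-vocalic devoicing: voiced stops become voiceless after a vowel.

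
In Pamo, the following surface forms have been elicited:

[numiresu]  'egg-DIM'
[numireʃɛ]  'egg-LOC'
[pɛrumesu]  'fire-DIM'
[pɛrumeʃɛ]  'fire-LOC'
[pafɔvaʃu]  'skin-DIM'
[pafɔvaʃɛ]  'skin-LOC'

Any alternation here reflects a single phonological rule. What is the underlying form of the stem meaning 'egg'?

In [numiresu] and [numireʃɛ] the final segment of 'egg' alternates: [s] ~ [ʃ].
Compare 'skin', with invariant [ʃ] in [pafɔvaʃu] and [pafɔvaʃɛ]: an analysis with underlying /ʃ/ and a rule producing [s] before the DIM suffix would wrongly predict alternation here too.
Therefore /s/ is basic and [ʃ] is derived by palatalization before a front vowel (/s/ becomes palato-alveolar [ʃ] before a front vowel).

/numires/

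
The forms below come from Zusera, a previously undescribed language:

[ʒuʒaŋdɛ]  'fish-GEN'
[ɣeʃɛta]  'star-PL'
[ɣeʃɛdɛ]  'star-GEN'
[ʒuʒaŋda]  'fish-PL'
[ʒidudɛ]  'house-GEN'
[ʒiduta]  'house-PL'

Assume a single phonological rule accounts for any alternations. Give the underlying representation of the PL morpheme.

The PL suffix surfaces as [-da] and [-ta], depending on the final segment of the stem.
By contrast the GEN suffix keeps its initial [d] throughout — that segment must be underlying.
The PL suffix is therefore /-ta/ underlyingly, with post-nasal voicing: voiceless stops become voiced after a nasal.

/-ta/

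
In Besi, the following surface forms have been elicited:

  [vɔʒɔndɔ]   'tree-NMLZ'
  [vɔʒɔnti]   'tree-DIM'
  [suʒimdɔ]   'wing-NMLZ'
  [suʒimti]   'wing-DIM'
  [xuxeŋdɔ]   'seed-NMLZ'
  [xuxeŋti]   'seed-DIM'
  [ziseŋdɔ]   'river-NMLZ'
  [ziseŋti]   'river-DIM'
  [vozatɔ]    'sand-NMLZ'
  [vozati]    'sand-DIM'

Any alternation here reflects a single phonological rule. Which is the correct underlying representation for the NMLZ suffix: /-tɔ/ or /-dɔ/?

The NMLZ morpheme has two allomorphs, [-dɔ] and [-tɔ].
By contrast the DIM suffix keeps its initial [t] throughout — that segment must be underlying.
So the underlying form is /-dɔ/, and voiced stops become voiceless after a vowel.

/-dɔ/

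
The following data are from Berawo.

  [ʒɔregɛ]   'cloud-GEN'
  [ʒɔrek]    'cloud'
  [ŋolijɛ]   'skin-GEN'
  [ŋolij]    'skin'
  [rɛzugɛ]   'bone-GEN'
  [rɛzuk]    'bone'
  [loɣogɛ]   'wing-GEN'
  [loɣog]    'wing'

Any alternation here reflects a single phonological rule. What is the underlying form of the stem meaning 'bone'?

/rɛzuk/

The stem for 'bone' ends in [g] in [rɛzugɛ] but [k] in [rɛzuk].
The stem 'wing' ([loɣogɛ], [loɣog]) shows [g] unchanged in both environments, so [g] cannot be basic with [k] derived in isolation.
So /k/ is underlying, and a rule of intervocalic voicing — voiceless stops become voiced between vowels — gives [g].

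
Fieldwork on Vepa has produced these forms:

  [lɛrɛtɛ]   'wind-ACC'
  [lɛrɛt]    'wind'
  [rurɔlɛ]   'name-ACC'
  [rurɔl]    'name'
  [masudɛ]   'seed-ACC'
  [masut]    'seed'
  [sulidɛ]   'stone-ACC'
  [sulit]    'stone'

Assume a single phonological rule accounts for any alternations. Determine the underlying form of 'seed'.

/masud/

The root 'seed' surfaces as [masudɛ] and [masut], with a stem-final [d] ~ [t] alternation.
The stem 'wind' ([lɛrɛtɛ], [lɛrɛt]) shows [t] unchanged in both environments, so [t] cannot be basic with [d] derived before the ACC suffix.
So /d/ is underlying, and a rule of word-final obstruent devoicing — voiced obstruents become voiceless word-finally — gives [t].
The underlying form of 'seed' is therefore /masud/.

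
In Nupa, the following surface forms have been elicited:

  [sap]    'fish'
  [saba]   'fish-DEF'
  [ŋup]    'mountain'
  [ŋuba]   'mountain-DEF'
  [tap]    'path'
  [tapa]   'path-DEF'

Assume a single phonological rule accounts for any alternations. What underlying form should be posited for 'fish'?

/sab/

The stem for 'fish' ends in [p] in [sap] but [b] in [saba].
Compare 'path', with invariant [p] in [tap] and [tapa]: an analysis with underlying /p/ and a rule producing [b] before the DEF suffix would wrongly predict alternation here too.
So /b/ is underlying, and a rule of word-final obstruent devoicing — voiced obstruents become voiceless word-finally — gives [p].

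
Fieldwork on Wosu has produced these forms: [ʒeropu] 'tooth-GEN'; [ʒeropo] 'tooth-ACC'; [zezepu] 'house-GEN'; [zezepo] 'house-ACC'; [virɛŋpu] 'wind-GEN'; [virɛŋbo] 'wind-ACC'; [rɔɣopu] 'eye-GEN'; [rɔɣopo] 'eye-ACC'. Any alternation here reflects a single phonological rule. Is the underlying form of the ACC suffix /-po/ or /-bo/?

/-bo/

The ACC suffix surfaces as [-bo] and [-po], depending on the final segment of the stem.
By contrast the GEN suffix keeps its initial [p] throughout — that segment must be underlying.
The ACC suffix is therefore /-bo/ underlyingly, with post-vocalic devoicing: voiced stops become voiceless after a vowel.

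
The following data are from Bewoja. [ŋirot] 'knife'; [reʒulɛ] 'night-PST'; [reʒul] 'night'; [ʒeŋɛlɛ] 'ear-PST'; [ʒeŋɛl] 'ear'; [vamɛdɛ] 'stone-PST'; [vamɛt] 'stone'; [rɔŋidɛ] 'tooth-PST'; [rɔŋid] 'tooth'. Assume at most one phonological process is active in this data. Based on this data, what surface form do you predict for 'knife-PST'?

[ŋirodɛ]

The root 'stone' surfaces as [vamɛdɛ] and [vamɛt], with a stem-final [d] ~ [t] alternation.
The stem 'tooth' ([rɔŋidɛ], [rɔŋid]) shows [d] unchanged in both environments, so [d] cannot be basic with [t] derived in isolation.
The underlying segment must be /t/; voiceless stops become voiced between vowels, yielding [d] there.
The one attested form of 'knife', [ŋirot], shows underlying /ŋirot/. Applying the same rule between vowels gives [ŋirodɛ].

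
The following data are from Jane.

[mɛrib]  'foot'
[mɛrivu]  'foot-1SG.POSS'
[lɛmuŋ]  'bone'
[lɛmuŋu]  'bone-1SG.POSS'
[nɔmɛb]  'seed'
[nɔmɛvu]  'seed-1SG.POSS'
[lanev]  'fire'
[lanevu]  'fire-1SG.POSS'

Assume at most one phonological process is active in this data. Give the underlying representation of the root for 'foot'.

/mɛrib/

The root 'foot' surfaces as [mɛrib] and [mɛrivu], with a stem-final [b] ~ [v] alternation.
Compare 'fire', with invariant [v] in [lanev] and [lanevu]: an analysis with underlying /v/ and a rule producing [b] in isolation would wrongly predict alternation here too.
The alternation reflects intervocalic spirantization: voiced stops become fricatives between vowels. /b/ is underlying.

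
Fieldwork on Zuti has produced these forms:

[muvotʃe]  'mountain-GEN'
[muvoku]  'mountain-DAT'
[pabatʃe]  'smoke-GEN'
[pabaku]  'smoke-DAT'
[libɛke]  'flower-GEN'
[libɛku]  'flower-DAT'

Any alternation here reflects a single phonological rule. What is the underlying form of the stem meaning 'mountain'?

In [muvotʃe] and [muvoku] the final segment of 'mountain' alternates: [tʃ] ~ [k].
But 'flower' keeps [k] in both environments ([libɛke], [libɛku]), so there is no rule changing /k/ to [tʃ] before the GEN suffix.
The underlying segment must be /tʃ/; palato-alveolar /tʃ/ becomes [k] when no front vowel follows, yielding [k] there.

/muvotʃ/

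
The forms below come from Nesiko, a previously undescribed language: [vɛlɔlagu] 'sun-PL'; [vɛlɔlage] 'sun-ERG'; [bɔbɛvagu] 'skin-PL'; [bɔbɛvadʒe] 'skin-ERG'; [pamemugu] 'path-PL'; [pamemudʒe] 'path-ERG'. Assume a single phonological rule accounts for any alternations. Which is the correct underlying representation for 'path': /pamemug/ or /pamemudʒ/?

The stem for 'path' ends in [g] in [pamemugu] but [dʒ] in [pamemudʒe].
But 'sun' keeps [g] in both environments ([vɛlɔlagu], [vɛlɔlage]), so there is no rule changing /g/ to [dʒ] before the ERG suffix.
So /dʒ/ is underlying, and a rule of depalatalization — palato-alveolar /dʒ/ becomes [g] when no front vowel follows — gives [g].

/pamemudʒ/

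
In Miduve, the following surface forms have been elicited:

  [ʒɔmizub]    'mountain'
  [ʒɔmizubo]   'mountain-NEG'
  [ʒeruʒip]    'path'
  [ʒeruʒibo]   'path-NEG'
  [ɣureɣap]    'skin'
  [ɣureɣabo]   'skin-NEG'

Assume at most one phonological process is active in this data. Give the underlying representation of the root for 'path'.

In [ʒeruʒip] and [ʒeruʒibo] the final segment of 'path' alternates: [p] ~ [b].
But 'mountain' keeps [b] in both environments ([ʒɔmizub], [ʒɔmizubo]), so there is no rule changing /b/ to [p] in isolation.
Therefore /p/ is basic and [b] is derived by intervocalic voicing (voiceless stops become voiced between vowels).

/ʒeruʒip/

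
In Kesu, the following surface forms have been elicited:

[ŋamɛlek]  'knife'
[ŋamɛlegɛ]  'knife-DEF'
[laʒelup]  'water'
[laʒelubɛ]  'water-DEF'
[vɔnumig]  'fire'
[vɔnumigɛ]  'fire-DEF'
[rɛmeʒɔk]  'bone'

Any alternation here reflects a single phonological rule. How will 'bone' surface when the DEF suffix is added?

[rɛmeʒɔgɛ]

In [ŋamɛlek] and [ŋamɛlegɛ] the final segment of 'knife' alternates: [k] ~ [g].
But 'fire' keeps [g] in both environments ([vɔnumig], [vɔnumigɛ]), so there is no rule changing /g/ to [k] in isolation.
So /k/ is underlying, and a rule of intervocalic voicing — voiceless stops become voiced between vowels — gives [g].
The one attested form of 'bone', [rɛmeʒɔk], shows underlying /rɛmeʒɔk/. Applying the same rule between vowels gives [rɛmeʒɔgɛ].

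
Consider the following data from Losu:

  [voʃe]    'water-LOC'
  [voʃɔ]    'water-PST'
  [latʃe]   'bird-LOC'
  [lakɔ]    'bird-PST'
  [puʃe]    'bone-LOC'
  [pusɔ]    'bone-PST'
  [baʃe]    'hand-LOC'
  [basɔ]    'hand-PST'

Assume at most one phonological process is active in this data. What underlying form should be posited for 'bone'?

/pus/

The stem for 'bone' ends in [ʃ] in [puʃe] but [s] in [pusɔ].
But 'water' keeps [ʃ] in both environments ([voʃe], [voʃɔ]), so there is no rule changing /ʃ/ to [s] before the PST suffix.
So /s/ is underlying, and a rule of palatalization before a front vowel — /k/ and /s/ become palato-alveolar [tʃ] and [ʃ] before a front vowel — gives [ʃ].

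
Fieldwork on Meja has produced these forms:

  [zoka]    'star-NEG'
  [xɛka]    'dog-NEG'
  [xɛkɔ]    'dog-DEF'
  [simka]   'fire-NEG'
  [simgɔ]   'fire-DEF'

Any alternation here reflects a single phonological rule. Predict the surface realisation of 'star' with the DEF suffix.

The DEF morpheme has two allomorphs, [-gɔ] and [-kɔ].
The NEG suffix, which begins with [k], is invariant after every stem; so [k] is not altered by any rule here.
So the underlying form is /-gɔ/, and voiced stops become voiceless after a vowel.
After 'star', which ends in a vowel, the suffix surfaces as [-kɔ], giving [zokɔ].

[zokɔ]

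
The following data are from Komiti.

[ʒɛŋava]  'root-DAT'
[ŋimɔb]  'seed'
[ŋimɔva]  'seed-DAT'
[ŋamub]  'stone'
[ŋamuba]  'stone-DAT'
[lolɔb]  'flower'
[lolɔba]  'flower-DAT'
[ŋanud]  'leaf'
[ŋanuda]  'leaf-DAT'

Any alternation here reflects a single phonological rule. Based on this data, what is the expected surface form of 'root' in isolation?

[ʒɛŋab]

The stem for 'seed' ends in [b] in [ŋimɔb] but [v] in [ŋimɔva].
If /b/ were underlying and a rule turned it into [v] before the DAT suffix, 'flower' would also alternate; but it has [b] in both [lolɔb] and [lolɔba].
Therefore /v/ is basic and [b] is derived by word-final hardening (voiced fricatives become stops word-finally).
From [ʒɛŋava] the stem 'root' is /ʒɛŋav/; word-finally this yields [ʒɛŋab].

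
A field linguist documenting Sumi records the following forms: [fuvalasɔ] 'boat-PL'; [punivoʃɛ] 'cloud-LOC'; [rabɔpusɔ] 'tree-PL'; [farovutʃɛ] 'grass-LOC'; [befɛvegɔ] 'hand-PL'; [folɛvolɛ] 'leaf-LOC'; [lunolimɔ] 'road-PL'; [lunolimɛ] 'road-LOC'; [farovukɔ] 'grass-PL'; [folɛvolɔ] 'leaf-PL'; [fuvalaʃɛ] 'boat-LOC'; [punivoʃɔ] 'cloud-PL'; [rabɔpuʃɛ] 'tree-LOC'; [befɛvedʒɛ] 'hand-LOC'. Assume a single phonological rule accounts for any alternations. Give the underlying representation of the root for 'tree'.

The stem for 'tree' ends in [ʃ] in [rabɔpuʃɛ] but [s] in [rabɔpusɔ].
The stem 'cloud' ([punivoʃɛ], [punivoʃɔ]) shows [ʃ] unchanged in both environments, so [ʃ] cannot be basic with [s] derived before the PL suffix.
So /s/ is underlying, and a rule of palatalization before a front vowel — /k/, /g/ and /s/ become palato-alveolar [tʃ], [dʒ] and [ʃ] before a front vowel — gives [ʃ].

/rabɔpus/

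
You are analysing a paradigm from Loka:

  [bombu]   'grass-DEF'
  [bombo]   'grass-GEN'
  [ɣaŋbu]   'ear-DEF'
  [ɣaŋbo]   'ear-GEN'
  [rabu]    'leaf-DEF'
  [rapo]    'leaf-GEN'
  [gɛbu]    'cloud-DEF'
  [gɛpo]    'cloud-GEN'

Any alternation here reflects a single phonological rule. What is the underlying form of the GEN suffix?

The GEN morpheme has two allomorphs, [-bo] and [-po].
By contrast the DEF suffix keeps its initial [b] throughout — that segment must be underlying.
So the underlying form is /-po/, and voiceless stops become voiced after a nasal.

/-po/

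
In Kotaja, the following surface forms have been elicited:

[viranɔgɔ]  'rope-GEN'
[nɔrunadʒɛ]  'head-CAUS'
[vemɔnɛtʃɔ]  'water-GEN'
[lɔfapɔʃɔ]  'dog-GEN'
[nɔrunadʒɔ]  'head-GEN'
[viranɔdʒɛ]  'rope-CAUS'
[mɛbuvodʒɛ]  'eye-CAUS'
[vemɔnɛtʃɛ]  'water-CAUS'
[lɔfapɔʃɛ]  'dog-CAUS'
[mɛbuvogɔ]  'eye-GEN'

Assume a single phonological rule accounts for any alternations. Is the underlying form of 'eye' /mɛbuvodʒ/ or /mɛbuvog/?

/mɛbuvog/

The stem for 'eye' ends in [g] in [mɛbuvogɔ] but [dʒ] in [mɛbuvodʒɛ].
If /dʒ/ were underlying and a rule turned it into [g] before the GEN suffix, 'head' would also alternate; but it has [dʒ] in both [nɔrunadʒɔ] and [nɔrunadʒɛ].
The alternation reflects palatalization before a front vowel: /g/ becomes palato-alveolar [dʒ] before a front vowel. /g/ is underlying.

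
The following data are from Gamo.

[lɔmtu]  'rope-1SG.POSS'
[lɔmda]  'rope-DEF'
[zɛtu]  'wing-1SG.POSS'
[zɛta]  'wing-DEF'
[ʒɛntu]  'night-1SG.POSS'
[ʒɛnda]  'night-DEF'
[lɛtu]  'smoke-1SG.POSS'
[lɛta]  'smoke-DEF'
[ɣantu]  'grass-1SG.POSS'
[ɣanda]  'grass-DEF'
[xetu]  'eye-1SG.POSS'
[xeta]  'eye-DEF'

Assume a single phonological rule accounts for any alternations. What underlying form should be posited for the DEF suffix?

The DEF suffix surfaces as [-da] and [-ta], depending on the final segment of the stem.
The 1SG.POSS suffix, which begins with [t], is invariant after every stem; so [t] is not altered by any rule here.
So the underlying form is /-da/, and voiced stops become voiceless after a vowel.

/-da/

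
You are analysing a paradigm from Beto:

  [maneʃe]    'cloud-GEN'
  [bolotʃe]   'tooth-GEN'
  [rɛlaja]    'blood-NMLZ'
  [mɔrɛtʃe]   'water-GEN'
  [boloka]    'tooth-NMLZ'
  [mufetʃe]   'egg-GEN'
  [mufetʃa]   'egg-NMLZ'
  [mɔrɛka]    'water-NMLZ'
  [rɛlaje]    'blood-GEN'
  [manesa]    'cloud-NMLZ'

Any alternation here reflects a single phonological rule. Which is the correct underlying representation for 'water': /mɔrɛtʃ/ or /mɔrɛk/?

/mɔrɛk/

The root 'water' surfaces as [mɔrɛka] and [mɔrɛtʃe], with a stem-final [k] ~ [tʃ] alternation.
If /tʃ/ were underlying and a rule turned it into [k] before the NMLZ suffix, 'egg' would also alternate; but it has [tʃ] in both [mufetʃa] and [mufetʃe].
The alternation reflects palatalization before a front vowel: /k/ and /s/ become palato-alveolar [tʃ] and [ʃ] before a front vowel. /k/ is underlying.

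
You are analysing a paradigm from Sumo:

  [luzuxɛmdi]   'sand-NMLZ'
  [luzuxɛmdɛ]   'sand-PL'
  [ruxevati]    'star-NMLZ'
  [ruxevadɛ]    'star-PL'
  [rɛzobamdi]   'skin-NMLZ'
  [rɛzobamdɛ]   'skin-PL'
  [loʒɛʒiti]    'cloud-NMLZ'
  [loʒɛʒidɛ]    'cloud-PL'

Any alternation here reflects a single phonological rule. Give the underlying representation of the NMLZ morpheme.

/-ti/

The NMLZ morpheme has two allomorphs, [-di] and [-ti].
By contrast the PL suffix keeps its initial [d] throughout — that segment must be underlying.
So the underlying form is /-ti/, and voiceless stops become voiced after a nasal.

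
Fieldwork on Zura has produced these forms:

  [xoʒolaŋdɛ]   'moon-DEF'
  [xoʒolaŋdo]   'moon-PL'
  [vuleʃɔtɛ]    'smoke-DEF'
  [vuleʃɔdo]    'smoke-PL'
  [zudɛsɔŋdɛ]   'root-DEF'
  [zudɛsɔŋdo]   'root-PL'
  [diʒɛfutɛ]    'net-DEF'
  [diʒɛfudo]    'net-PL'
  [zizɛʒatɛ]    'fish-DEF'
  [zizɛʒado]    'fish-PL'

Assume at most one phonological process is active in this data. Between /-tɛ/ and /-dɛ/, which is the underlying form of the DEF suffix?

The DEF morpheme has two allomorphs, [-dɛ] and [-tɛ].
By contrast the PL suffix keeps its initial [d] throughout — that segment must be underlying.
So the underlying form is /-tɛ/, and voiceless stops become voiced after a nasal.

/-tɛ/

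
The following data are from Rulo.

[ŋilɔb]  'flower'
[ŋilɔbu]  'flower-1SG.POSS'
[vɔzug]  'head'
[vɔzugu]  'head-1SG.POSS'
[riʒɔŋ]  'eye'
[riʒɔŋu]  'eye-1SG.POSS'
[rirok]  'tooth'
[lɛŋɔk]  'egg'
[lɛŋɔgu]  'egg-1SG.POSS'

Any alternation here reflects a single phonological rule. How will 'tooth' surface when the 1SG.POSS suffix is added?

[rirogu]

'egg' shows [k] ~ [g] at the end of the stem ([lɛŋɔk] vs [lɛŋɔgu]).
If /g/ were underlying and a rule turned it into [k] in isolation, 'head' would also alternate; but it has [g] in both [vɔzug] and [vɔzugu].
So /k/ is underlying, and a rule of intervocalic voicing — voiceless stops become voiced between vowels — gives [g].
The one attested form of 'tooth', [rirok], shows underlying /rirok/. Applying the same rule between vowels gives [rirogu].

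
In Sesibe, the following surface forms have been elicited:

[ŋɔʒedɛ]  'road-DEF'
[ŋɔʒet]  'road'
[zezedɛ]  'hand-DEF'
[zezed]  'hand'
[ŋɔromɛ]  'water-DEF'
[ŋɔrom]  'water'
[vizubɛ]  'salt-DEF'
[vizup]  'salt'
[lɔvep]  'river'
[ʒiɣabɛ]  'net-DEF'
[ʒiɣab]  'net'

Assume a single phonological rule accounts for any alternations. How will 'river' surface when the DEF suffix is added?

'salt' shows [b] ~ [p] at the end of the stem ([vizubɛ] vs [vizup]).
If /b/ were underlying and a rule turned it into [p] in isolation, 'net' would also alternate; but it has [b] in both [ʒiɣabɛ] and [ʒiɣab].
The underlying segment must be /p/; voiceless stops become voiced between vowels, yielding [b] there.
The one attested form of 'river', [lɔvep], shows underlying /lɔvep/. Applying the same rule between vowels gives [lɔvebɛ].

[lɔvebɛ]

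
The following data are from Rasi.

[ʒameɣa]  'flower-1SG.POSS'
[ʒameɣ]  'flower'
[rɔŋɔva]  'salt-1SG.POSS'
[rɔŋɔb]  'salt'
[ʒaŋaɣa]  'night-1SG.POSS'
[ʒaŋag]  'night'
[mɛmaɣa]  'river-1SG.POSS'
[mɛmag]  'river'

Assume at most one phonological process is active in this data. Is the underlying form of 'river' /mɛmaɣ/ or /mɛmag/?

/mɛmag/

In [mɛmaɣa] and [mɛmag] the final segment of 'river' alternates: [ɣ] ~ [g].
But 'flower' keeps [ɣ] in both environments ([ʒameɣa], [ʒameɣ]), so there is no rule changing /ɣ/ to [g] in isolation.
Therefore /g/ is basic and [ɣ] is derived by intervocalic spirantization (voiced stops become fricatives between vowels).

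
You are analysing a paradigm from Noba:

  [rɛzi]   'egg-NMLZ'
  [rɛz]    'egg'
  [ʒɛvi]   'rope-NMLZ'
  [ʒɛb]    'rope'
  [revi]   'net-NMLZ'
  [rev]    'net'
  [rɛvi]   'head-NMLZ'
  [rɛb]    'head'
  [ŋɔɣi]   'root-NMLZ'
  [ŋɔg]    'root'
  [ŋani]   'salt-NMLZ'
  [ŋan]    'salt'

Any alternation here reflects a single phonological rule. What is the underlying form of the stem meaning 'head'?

/rɛb/

The stem for 'head' ends in [v] in [rɛvi] but [b] in [rɛb].
But 'net' keeps [v] in both environments ([revi], [rev]), so there is no rule changing /v/ to [b] in isolation.
The alternation reflects intervocalic spirantization: voiced stops become fricatives between vowels. /b/ is underlying.
So 'head' = /rɛb/.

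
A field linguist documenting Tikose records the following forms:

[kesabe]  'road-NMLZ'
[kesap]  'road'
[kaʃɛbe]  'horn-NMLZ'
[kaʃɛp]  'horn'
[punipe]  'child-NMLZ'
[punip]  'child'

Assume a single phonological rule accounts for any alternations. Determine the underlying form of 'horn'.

/kaʃɛb/

The root 'horn' surfaces as [kaʃɛbe] and [kaʃɛp], with a stem-final [b] ~ [p] alternation.
But 'child' keeps [p] in both environments ([punipe], [punip]), so there is no rule changing /p/ to [b] before the NMLZ suffix.
Therefore /b/ is basic and [p] is derived by word-final obstruent devoicing (voiced obstruents become voiceless word-finally).
So 'horn' = /kaʃɛb/.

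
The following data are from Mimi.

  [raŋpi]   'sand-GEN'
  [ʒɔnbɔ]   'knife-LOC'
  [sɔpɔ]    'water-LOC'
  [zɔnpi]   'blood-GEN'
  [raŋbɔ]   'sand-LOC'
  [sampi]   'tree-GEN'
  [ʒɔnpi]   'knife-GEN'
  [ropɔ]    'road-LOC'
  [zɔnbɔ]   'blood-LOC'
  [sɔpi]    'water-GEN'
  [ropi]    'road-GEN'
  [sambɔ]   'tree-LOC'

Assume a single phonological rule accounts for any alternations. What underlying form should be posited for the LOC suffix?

/-bɔ/

The LOC morpheme has two allomorphs, [-bɔ] and [-pɔ].
The GEN suffix, which begins with [p], is invariant after every stem; so [p] is not altered by any rule here.
So the underlying form is /-bɔ/, and voiced stops become voiceless after a vowel.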